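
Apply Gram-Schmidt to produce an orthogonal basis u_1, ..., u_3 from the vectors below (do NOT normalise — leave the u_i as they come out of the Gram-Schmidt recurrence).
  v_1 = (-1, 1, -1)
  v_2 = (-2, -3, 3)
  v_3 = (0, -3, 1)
Orthogonal basis:
  u_1 = (-1, 1, -1)
  u_2 = (-10/3, -5/3, 5/3)
  u_3 = (0, -1, -1)

Apply the Gram-Schmidt recurrence
  u_1 = v_1
  u_i = v_i − Σ_{j<i} ((v_i · u_j) / (u_j · u_j)) · u_j.

Step by step this gives:
  u_1 = (-1, 1, -1)
  u_2 = (-10/3, -5/3, 5/3)
  u_3 = (0, -1, -1)

Orthogonality check:
  u_2 · u_1 = 0 (should be 0)
  u_3 · u_1 = 0 (should be 0)
  u_3 · u_2 = 0 (should be 0)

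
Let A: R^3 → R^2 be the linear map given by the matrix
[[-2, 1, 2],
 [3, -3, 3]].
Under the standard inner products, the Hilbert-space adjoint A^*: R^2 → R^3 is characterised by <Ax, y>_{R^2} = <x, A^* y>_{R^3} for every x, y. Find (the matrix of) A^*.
A^* = A^T =
[[-2, 3],
 [1, -3],
 [2, 3]]

For real matrices with standard dot products, the defining identity <Ax, y> = <x, A^* y> gives (Ax)^T y = x^T (A^*) y, i.e. x^T A^T y = x^T (A^*) y. Since this holds for all x, y, we must have A^* = A^T. Therefore
A^* =
[[-2, 3],
 [1, -3],
 [2, 3]].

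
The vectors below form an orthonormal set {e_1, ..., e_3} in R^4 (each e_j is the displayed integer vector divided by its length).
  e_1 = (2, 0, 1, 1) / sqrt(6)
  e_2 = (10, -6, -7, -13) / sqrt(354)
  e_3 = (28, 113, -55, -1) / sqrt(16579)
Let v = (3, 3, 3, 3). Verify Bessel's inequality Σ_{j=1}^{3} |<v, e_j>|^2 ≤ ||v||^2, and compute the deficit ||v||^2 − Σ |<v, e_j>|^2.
Σ |<v, e_j>|^2 = 9675/281; ||v||^2 = 36; deficit = 441/281

Write each e_j = u_j / sqrt(<u_j, u_j>) where u_j is the displayed integer vector. Then <v, e_j> = <v, u_j> / sqrt(<u_j, u_j>), so |<v, e_j>|^2 = <v, u_j>^2 / <u_j, u_j>.
Coefficients: <v, e_1> = 12/sqrt(6), <v, e_2> = -48/sqrt(354), <v, e_3> = 255/sqrt(16579).
Square and sum: Σ |<v, e_j>|^2 = 9675/281.
Compute ||v||^2 = v·v = 36.
Deficit = 36 − 9675/281 = 441/281 ≥ 0, confirming Bessel's inequality. (The deficit equals ||v − Σ <v,e_j> e_j||^2, the squared distance from v to span{e_j}.)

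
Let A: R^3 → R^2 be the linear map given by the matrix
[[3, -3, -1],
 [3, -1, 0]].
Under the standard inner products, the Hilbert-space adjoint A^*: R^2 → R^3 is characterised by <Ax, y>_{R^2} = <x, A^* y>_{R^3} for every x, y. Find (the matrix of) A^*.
A^* = A^T =
[[3, 3],
 [-3, -1],
 [-1, 0]]

For real matrices with standard dot products, the defining identity <Ax, y> = <x, A^* y> gives (Ax)^T y = x^T (A^*) y, i.e. x^T A^T y = x^T (A^*) y. Since this holds for all x, y, we must have A^* = A^T. Therefore
A^* =
[[3, 3],
 [-3, -1],
 [-1, 0]].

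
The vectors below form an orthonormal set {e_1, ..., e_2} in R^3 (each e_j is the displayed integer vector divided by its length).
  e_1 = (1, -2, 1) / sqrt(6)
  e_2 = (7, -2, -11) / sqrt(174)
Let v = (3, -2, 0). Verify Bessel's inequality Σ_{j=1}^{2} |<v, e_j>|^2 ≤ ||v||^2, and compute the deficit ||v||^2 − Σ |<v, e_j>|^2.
Σ |<v, e_j>|^2 = 341/29; ||v||^2 = 13; deficit = 36/29

Write each e_j = u_j / sqrt(<u_j, u_j>) where u_j is the displayed integer vector. Then <v, e_j> = <v, u_j> / sqrt(<u_j, u_j>), so |<v, e_j>|^2 = <v, u_j>^2 / <u_j, u_j>.
Coefficients: <v, e_1> = 7/sqrt(6), <v, e_2> = 25/sqrt(174).
Square and sum: Σ |<v, e_j>|^2 = 341/29.
Compute ||v||^2 = v·v = 13.
Deficit = 13 − 341/29 = 36/29 ≥ 0, confirming Bessel's inequality. (The deficit equals ||v − Σ <v,e_j> e_j||^2, the squared distance from v to span{e_j}.)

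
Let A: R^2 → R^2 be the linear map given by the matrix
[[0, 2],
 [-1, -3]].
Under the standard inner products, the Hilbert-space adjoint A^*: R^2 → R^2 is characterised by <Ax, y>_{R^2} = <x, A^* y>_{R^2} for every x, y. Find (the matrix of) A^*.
A^* = A^T =
[[0, -1],
 [2, -3]]

For real matrices with standard dot products, the defining identity <Ax, y> = <x, A^* y> gives (Ax)^T y = x^T (A^*) y, i.e. x^T A^T y = x^T (A^*) y. Since this holds for all x, y, we must have A^* = A^T. Therefore
A^* =
[[0, -1],
 [2, -3]].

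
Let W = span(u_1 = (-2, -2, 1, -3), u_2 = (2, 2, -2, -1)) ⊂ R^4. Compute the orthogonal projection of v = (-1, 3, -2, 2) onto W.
proj_W(v) = (276/185, 276/185, -162/185, 318/185)

Set up U = [u_1 | ... | u_2] ∈ R^(4×2). The projector onto W = col(U) is P = U (U^T U)^(-1) U^T.
Compute U^T U =
  [18, -7]
  [-7, 13],
and U^T v = (-12, 6).
Solve U^T U · c = U^T v for the coefficients: c = (-114/185, 24/185). The projection is proj_W(v) = U c.
Check: (v - proj_W(v)) · u_1 = 0  (should be 0).
Check: (v - proj_W(v)) · u_2 = 0  (should be 0).
Result: proj_W(v) = (276/185, 276/185, -162/185, 318/185).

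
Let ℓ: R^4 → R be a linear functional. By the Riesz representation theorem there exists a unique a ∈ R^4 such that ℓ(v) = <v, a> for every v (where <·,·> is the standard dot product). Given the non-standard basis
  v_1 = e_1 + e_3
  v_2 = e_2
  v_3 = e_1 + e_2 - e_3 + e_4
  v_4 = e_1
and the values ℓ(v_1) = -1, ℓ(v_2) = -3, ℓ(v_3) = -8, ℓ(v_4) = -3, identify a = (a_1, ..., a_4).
a = (-3, -3, 2, 0)

Write a = (a_1, ..., a_4) in the standard basis. For each basis vector v_i, ℓ(v_i) = <v_i, a> is a linear equation in the a_j's. Collect the n equations into a matrix system V a = ℓ, where row i of V is v_i (expressed in the standard basis). Since V is invertible (lower-triangular with 1s on the diagonal, up to permutation), solve by back-substitution:
  V =
[[1, 0, 1, 0],
 [0, 1, 0, 0],
 [1, 1, -1, 1],
 [1, 0, 0, 0]]
  V a = (-1, -3, -8, -3)
Solving gives a = (-3, -3, 2, 0).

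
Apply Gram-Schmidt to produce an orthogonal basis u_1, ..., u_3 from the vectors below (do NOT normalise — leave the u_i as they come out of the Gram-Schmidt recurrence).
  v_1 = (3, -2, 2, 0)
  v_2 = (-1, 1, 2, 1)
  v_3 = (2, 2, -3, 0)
Orthogonal basis:
  u_1 = (3, -2, 2, 0)
  u_2 = (-14/17, 15/17, 36/17, 1)
  u_3 = (116/59, 137/59, -37/59, 53/59)

Apply the Gram-Schmidt recurrence
  u_1 = v_1
  u_i = v_i − Σ_{j<i} ((v_i · u_j) / (u_j · u_j)) · u_j.

Step by step this gives:
  u_1 = (3, -2, 2, 0)
  u_2 = (-14/17, 15/17, 36/17, 1)
  u_3 = (116/59, 137/59, -37/59, 53/59)

Orthogonality check:
  u_2 · u_1 = 0 (should be 0)
  u_3 · u_1 = 0 (should be 0)
  u_3 · u_2 = 0 (should be 0)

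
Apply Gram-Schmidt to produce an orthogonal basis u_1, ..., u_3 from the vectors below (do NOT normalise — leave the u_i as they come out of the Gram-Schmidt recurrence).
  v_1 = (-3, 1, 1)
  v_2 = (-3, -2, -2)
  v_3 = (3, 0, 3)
Orthogonal basis:
  u_1 = (-3, 1, 1)
  u_2 = (-18/11, -27/11, -27/11)
  u_3 = (0, -3/2, 3/2)

Apply the Gram-Schmidt recurrence
  u_1 = v_1
  u_i = v_i − Σ_{j<i} ((v_i · u_j) / (u_j · u_j)) · u_j.

Step by step this gives:
  u_1 = (-3, 1, 1)
  u_2 = (-18/11, -27/11, -27/11)
  u_3 = (0, -3/2, 3/2)

Orthogonality check:
  u_2 · u_1 = 0 (should be 0)
  u_3 · u_1 = 0 (should be 0)
  u_3 · u_2 = 0 (should be 0)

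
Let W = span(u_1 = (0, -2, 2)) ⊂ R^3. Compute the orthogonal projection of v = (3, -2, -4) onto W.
proj_W(v) = (0, 1, -1)

Set up U = [u_1 | ... | u_1] ∈ R^(3×1). The projector onto W = col(U) is P = U (U^T U)^(-1) U^T.
Compute U^T U =
  [8],
and U^T v = (-4).
Solve U^T U · c = U^T v for the coefficients: c = (-1/2). The projection is proj_W(v) = U c.
Check: (v - proj_W(v)) · u_1 = 0  (should be 0).
Result: proj_W(v) = (0, 1, -1).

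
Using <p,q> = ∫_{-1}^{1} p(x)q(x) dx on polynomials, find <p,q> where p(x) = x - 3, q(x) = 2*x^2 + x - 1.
<p,q> = 8/3

Expand the product: p(x)·q(x) = 2*x^3 - 5*x^2 - 4*x + 3.
∫_{-1}^{1} of each monomial x^k gives [2/(k+1) if k even, 0 if k odd]. Integrating term-by-term (or equivalently evaluating the antiderivative F(x) = x^4/2 - 5*x^3/3 - 2*x^2 + 3*x at the endpoints):
  F(1) − F(−1) = -1/6 − (-17/6) = 8/3.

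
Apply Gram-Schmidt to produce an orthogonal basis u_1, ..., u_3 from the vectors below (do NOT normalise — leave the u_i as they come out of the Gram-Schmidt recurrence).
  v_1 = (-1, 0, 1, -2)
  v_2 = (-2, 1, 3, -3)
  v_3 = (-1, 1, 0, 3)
Orthogonal basis:
  u_1 = (-1, 0, 1, -2)
  u_2 = (-1/6, 1, 7/6, 2/3)
  u_3 = (-28/17, -2/17, -8/17, 10/17)

Apply the Gram-Schmidt recurrence
  u_1 = v_1
  u_i = v_i − Σ_{j<i} ((v_i · u_j) / (u_j · u_j)) · u_j.

Step by step this gives:
  u_1 = (-1, 0, 1, -2)
  u_2 = (-1/6, 1, 7/6, 2/3)
  u_3 = (-28/17, -2/17, -8/17, 10/17)

Orthogonality check:
  u_2 · u_1 = 0 (should be 0)
  u_3 · u_1 = 0 (should be 0)
  u_3 · u_2 = 0 (should be 0)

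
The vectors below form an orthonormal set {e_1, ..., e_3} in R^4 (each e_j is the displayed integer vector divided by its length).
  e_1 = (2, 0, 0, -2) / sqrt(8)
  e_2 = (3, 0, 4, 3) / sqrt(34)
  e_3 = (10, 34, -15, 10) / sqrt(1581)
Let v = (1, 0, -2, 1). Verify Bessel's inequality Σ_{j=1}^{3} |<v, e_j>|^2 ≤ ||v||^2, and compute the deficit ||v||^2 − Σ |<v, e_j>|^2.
Σ |<v, e_j>|^2 = 158/93; ||v||^2 = 6; deficit = 400/93

Write each e_j = u_j / sqrt(<u_j, u_j>) where u_j is the displayed integer vector. Then <v, e_j> = <v, u_j> / sqrt(<u_j, u_j>), so |<v, e_j>|^2 = <v, u_j>^2 / <u_j, u_j>.
Coefficients: <v, e_1> = 0/sqrt(8), <v, e_2> = -2/sqrt(34), <v, e_3> = 50/sqrt(1581).
Square and sum: Σ |<v, e_j>|^2 = 158/93.
Compute ||v||^2 = v·v = 6.
Deficit = 6 − 158/93 = 400/93 ≥ 0, confirming Bessel's inequality. (The deficit equals ||v − Σ <v,e_j> e_j||^2, the squared distance from v to span{e_j}.)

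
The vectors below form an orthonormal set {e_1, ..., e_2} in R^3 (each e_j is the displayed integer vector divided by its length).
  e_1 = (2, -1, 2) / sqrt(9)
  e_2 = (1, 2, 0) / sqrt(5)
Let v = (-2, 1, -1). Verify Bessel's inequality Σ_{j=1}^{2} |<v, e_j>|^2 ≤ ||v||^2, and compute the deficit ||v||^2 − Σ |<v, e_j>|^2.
Σ |<v, e_j>|^2 = 49/9; ||v||^2 = 6; deficit = 5/9

Write each e_j = u_j / sqrt(<u_j, u_j>) where u_j is the displayed integer vector. Then <v, e_j> = <v, u_j> / sqrt(<u_j, u_j>), so |<v, e_j>|^2 = <v, u_j>^2 / <u_j, u_j>.
Coefficients: <v, e_1> = -7/sqrt(9), <v, e_2> = 0/sqrt(5).
Square and sum: Σ |<v, e_j>|^2 = 49/9.
Compute ||v||^2 = v·v = 6.
Deficit = 6 − 49/9 = 5/9 ≥ 0, confirming Bessel's inequality. (The deficit equals ||v − Σ <v,e_j> e_j||^2, the squared distance from v to span{e_j}.)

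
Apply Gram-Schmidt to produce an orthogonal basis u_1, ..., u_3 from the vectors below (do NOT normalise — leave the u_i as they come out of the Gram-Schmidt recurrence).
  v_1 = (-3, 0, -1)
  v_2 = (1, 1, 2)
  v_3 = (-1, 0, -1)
Orthogonal basis:
  u_1 = (-3, 0, -1)
  u_2 = (-1/2, 1, 3/2)
  u_3 = (2/35, 2/7, -6/35)

Apply the Gram-Schmidt recurrence
  u_1 = v_1
  u_i = v_i − Σ_{j<i} ((v_i · u_j) / (u_j · u_j)) · u_j.

Step by step this gives:
  u_1 = (-3, 0, -1)
  u_2 = (-1/2, 1, 3/2)
  u_3 = (2/35, 2/7, -6/35)

Orthogonality check:
  u_2 · u_1 = 0 (should be 0)
  u_3 · u_1 = 0 (should be 0)
  u_3 · u_2 = 0 (should be 0)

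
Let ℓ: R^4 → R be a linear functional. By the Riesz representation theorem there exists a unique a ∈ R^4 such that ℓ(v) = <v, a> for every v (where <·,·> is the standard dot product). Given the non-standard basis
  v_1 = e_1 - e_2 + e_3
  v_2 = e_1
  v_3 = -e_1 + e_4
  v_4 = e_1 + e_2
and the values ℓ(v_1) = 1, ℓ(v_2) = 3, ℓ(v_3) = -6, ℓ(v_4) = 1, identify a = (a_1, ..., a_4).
a = (3, -2, -4, -3)

Write a = (a_1, ..., a_4) in the standard basis. For each basis vector v_i, ℓ(v_i) = <v_i, a> is a linear equation in the a_j's. Collect the n equations into a matrix system V a = ℓ, where row i of V is v_i (expressed in the standard basis). Since V is invertible (lower-triangular with 1s on the diagonal, up to permutation), solve by back-substitution:
  V =
[[1, -1, 1, 0],
 [1, 0, 0, 0],
 [-1, 0, 0, 1],
 [1, 1, 0, 0]]
  V a = (1, 3, -6, 1)
Solving gives a = (3, -2, -4, -3).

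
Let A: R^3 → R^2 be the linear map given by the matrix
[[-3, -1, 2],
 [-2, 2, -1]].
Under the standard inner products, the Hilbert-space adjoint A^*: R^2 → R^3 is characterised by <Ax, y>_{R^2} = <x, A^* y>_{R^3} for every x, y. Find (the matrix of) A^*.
A^* = A^T =
[[-3, -2],
 [-1, 2],
 [2, -1]]

For real matrices with standard dot products, the defining identity <Ax, y> = <x, A^* y> gives (Ax)^T y = x^T (A^*) y, i.e. x^T A^T y = x^T (A^*) y. Since this holds for all x, y, we must have A^* = A^T. Therefore
A^* =
[[-3, -2],
 [-1, 2],
 [2, -1]].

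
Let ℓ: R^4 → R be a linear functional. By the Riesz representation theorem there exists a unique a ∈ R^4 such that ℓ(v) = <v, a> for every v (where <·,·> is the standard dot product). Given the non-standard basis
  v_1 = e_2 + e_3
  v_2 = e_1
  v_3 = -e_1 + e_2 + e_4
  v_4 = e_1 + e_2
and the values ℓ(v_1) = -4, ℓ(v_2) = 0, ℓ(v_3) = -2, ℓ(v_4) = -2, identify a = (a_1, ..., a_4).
a = (0, -2, -2, 0)

Write a = (a_1, ..., a_4) in the standard basis. For each basis vector v_i, ℓ(v_i) = <v_i, a> is a linear equation in the a_j's. Collect the n equations into a matrix system V a = ℓ, where row i of V is v_i (expressed in the standard basis). Since V is invertible (lower-triangular with 1s on the diagonal, up to permutation), solve by back-substitution:
  V =
[[0, 1, 1, 0],
 [1, 0, 0, 0],
 [-1, 1, 0, 1],
 [1, 1, 0, 0]]
  V a = (-4, 0, -2, -2)
Solving gives a = (0, -2, -2, 0).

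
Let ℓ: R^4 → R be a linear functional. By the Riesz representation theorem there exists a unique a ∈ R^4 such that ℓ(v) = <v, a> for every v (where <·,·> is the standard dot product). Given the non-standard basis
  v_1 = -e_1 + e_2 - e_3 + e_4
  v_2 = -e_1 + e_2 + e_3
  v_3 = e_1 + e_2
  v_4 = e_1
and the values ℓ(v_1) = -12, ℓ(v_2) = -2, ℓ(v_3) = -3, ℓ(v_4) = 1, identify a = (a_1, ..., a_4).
a = (1, -4, 3, -4)

Write a = (a_1, ..., a_4) in the standard basis. For each basis vector v_i, ℓ(v_i) = <v_i, a> is a linear equation in the a_j's. Collect the n equations into a matrix system V a = ℓ, where row i of V is v_i (expressed in the standard basis). Since V is invertible (lower-triangular with 1s on the diagonal, up to permutation), solve by back-substitution:
  V =
[[-1, 1, -1, 1],
 [-1, 1, 1, 0],
 [1, 1, 0, 0],
 [1, 0, 0, 0]]
  V a = (-12, -2, -3, 1)
Solving gives a = (1, -4, 3, -4).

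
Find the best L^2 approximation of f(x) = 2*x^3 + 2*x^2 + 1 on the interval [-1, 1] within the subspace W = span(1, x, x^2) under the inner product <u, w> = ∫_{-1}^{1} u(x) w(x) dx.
g(x) = 2*x^2 + 6*x/5 + 1

The best approximation g ∈ W is the orthogonal projection of f onto W. Writing g = a_0 + a_1 x + a_2 x^2, the coefficients solve the normal equations G · a = b where
  G_{ij} = <φ_i, φ_j> and b_i = <f, φ_i>, with φ_0 = 1, φ_1 = x, φ_2 = x^2.
G =
  [2, 0, 2/3]
  [0, 2/3, 0]
  [2/3, 0, 2/5],
b = (10/3, 4/5, 22/15).
Solving gives a_0 = 1, a_1 = 6/5, a_2 = 2, so
  g(x) = 2*x^2 + 6*x/5 + 1.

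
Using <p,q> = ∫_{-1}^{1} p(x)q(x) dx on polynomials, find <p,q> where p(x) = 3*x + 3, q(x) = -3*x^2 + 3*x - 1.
<p,q> = -6

Expand the product: p(x)·q(x) = -9*x^3 + 6*x - 3.
∫_{-1}^{1} of each monomial x^k gives [2/(k+1) if k even, 0 if k odd]. Integrating term-by-term (or equivalently evaluating the antiderivative F(x) = -9*x^4/4 + 3*x^2 - 3*x at the endpoints):
  F(1) − F(−1) = -9/4 − (15/4) = -6.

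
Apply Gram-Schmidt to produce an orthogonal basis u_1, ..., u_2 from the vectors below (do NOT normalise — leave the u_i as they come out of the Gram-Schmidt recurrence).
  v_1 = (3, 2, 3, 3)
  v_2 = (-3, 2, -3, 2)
Orthogonal basis:
  u_1 = (3, 2, 3, 3)
  u_2 = (-69/31, 78/31, -69/31, 86/31)

Apply the Gram-Schmidt recurrence
  u_1 = v_1
  u_i = v_i − Σ_{j<i} ((v_i · u_j) / (u_j · u_j)) · u_j.

Step by step this gives:
  u_1 = (3, 2, 3, 3)
  u_2 = (-69/31, 78/31, -69/31, 86/31)

Orthogonality check:
  u_2 · u_1 = 0 (should be 0)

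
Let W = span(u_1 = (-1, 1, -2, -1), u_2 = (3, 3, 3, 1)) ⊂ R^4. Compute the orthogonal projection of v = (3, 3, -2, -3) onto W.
proj_W(v) = (11/21, 85/21, -26/21, -1)

Set up U = [u_1 | ... | u_2] ∈ R^(4×2). The projector onto W = col(U) is P = U (U^T U)^(-1) U^T.
Compute U^T U =
  [7, -7]
  [-7, 28],
and U^T v = (7, 9).
Solve U^T U · c = U^T v for the coefficients: c = (37/21, 16/21). The projection is proj_W(v) = U c.
Check: (v - proj_W(v)) · u_1 = 0  (should be 0).
Check: (v - proj_W(v)) · u_2 = 0  (should be 0).
Result: proj_W(v) = (11/21, 85/21, -26/21, -1).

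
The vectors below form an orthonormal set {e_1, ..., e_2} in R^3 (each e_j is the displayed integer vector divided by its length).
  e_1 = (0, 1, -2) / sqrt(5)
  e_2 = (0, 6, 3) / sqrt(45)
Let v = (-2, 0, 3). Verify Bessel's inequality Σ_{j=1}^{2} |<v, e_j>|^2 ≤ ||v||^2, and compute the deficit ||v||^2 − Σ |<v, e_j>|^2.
Σ |<v, e_j>|^2 = 9; ||v||^2 = 13; deficit = 4

Write each e_j = u_j / sqrt(<u_j, u_j>) where u_j is the displayed integer vector. Then <v, e_j> = <v, u_j> / sqrt(<u_j, u_j>), so |<v, e_j>|^2 = <v, u_j>^2 / <u_j, u_j>.
Coefficients: <v, e_1> = -6/sqrt(5), <v, e_2> = 9/sqrt(45).
Square and sum: Σ |<v, e_j>|^2 = 9.
Compute ||v||^2 = v·v = 13.
Deficit = 13 − 9 = 4 ≥ 0, confirming Bessel's inequality. (The deficit equals ||v − Σ <v,e_j> e_j||^2, the squared distance from v to span{e_j}.)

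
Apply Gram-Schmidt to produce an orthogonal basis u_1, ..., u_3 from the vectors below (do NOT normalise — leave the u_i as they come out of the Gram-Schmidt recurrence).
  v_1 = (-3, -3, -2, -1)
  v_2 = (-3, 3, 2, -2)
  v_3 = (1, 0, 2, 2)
Orthogonal basis:
  u_1 = (-3, -3, -2, -1)
  u_2 = (-75/23, 63/23, 42/23, -48/23)
  u_3 = (-43/66, -17/22, 49/33, 43/33)

Apply the Gram-Schmidt recurrence
  u_1 = v_1
  u_i = v_i − Σ_{j<i} ((v_i · u_j) / (u_j · u_j)) · u_j.

Step by step this gives:
  u_1 = (-3, -3, -2, -1)
  u_2 = (-75/23, 63/23, 42/23, -48/23)
  u_3 = (-43/66, -17/22, 49/33, 43/33)

Orthogonality check:
  u_2 · u_1 = 0 (should be 0)
  u_3 · u_1 = 0 (should be 0)
  u_3 · u_2 = 0 (should be 0)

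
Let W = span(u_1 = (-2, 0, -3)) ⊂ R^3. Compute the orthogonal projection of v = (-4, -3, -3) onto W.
proj_W(v) = (-34/13, 0, -51/13)

Set up U = [u_1 | ... | u_1] ∈ R^(3×1). The projector onto W = col(U) is P = U (U^T U)^(-1) U^T.
Compute U^T U =
  [13],
and U^T v = (17).
Solve U^T U · c = U^T v for the coefficients: c = (17/13). The projection is proj_W(v) = U c.
Check: (v - proj_W(v)) · u_1 = 0  (should be 0).
Result: proj_W(v) = (-34/13, 0, -51/13).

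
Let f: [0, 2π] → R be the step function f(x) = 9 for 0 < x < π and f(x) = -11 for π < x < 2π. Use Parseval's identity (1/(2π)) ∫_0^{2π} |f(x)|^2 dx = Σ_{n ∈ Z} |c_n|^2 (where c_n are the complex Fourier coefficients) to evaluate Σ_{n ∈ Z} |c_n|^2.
Σ |c_n|^2 = 101

Parseval equates the L^2 energy of f (normalised by 1/(2π)) with the ℓ^2 sum of its Fourier coefficients: (1/(2π)) ∫_0^{2π} |f|^2 = Σ |c_n|^2.
Compute the left side: (1/(2π)) [∫_0^π 9^2 dx + ∫_π^{2π} (-11)^2 dx] = (1/(2π)) · (81π + 121π) = (81 + 121)/2 = 101.
So Σ_{n ∈ Z} |c_n|^2 = 101.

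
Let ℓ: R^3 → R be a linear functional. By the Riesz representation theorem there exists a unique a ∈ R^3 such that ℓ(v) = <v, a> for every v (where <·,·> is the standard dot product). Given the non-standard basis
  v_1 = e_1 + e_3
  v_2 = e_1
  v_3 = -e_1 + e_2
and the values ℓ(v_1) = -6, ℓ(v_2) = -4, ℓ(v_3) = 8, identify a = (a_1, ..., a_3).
a = (-4, 4, -2)

Write a = (a_1, ..., a_3) in the standard basis. For each basis vector v_i, ℓ(v_i) = <v_i, a> is a linear equation in the a_j's. Collect the n equations into a matrix system V a = ℓ, where row i of V is v_i (expressed in the standard basis). Since V is invertible (lower-triangular with 1s on the diagonal, up to permutation), solve by back-substitution:
  V =
[[1, 0, 1],
 [1, 0, 0],
 [-1, 1, 0]]
  V a = (-6, -4, 8)
Solving gives a = (-4, 4, -2).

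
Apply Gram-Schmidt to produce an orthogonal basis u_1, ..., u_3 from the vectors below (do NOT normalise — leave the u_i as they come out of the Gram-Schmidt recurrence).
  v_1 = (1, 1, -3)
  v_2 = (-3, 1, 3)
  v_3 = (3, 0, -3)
Orthogonal basis:
  u_1 = (1, 1, -3)
  u_2 = (-2, 2, 0)
  u_3 = (9/22, 9/22, 3/11)

Apply the Gram-Schmidt recurrence
  u_1 = v_1
  u_i = v_i − Σ_{j<i} ((v_i · u_j) / (u_j · u_j)) · u_j.

Step by step this gives:
  u_1 = (1, 1, -3)
  u_2 = (-2, 2, 0)
  u_3 = (9/22, 9/22, 3/11)

Orthogonality check:
  u_2 · u_1 = 0 (should be 0)
  u_3 · u_1 = 0 (should be 0)
  u_3 · u_2 = 0 (should be 0)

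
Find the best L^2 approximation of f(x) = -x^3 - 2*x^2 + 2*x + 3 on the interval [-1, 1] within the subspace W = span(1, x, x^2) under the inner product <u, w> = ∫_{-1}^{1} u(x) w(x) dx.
g(x) = -2*x^2 + 7*x/5 + 3

The best approximation g ∈ W is the orthogonal projection of f onto W. Writing g = a_0 + a_1 x + a_2 x^2, the coefficients solve the normal equations G · a = b where
  G_{ij} = <φ_i, φ_j> and b_i = <f, φ_i>, with φ_0 = 1, φ_1 = x, φ_2 = x^2.
G =
  [2, 0, 2/3]
  [0, 2/3, 0]
  [2/3, 0, 2/5],
b = (14/3, 14/15, 6/5).
Solving gives a_0 = 3, a_1 = 7/5, a_2 = -2, so
  g(x) = -2*x^2 + 7*x/5 + 3.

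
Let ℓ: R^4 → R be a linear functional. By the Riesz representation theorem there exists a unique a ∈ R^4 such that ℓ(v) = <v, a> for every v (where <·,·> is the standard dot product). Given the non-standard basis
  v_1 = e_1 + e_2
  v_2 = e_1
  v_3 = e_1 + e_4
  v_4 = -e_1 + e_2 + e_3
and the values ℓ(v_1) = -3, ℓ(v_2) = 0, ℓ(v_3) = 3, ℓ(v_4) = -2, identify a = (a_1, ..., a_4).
a = (0, -3, 1, 3)

Write a = (a_1, ..., a_4) in the standard basis. For each basis vector v_i, ℓ(v_i) = <v_i, a> is a linear equation in the a_j's. Collect the n equations into a matrix system V a = ℓ, where row i of V is v_i (expressed in the standard basis). Since V is invertible (lower-triangular with 1s on the diagonal, up to permutation), solve by back-substitution:
  V =
[[1, 1, 0, 0],
 [1, 0, 0, 0],
 [1, 0, 0, 1],
 [-1, 1, 1, 0]]
  V a = (-3, 0, 3, -2)
Solving gives a = (0, -3, 1, 3).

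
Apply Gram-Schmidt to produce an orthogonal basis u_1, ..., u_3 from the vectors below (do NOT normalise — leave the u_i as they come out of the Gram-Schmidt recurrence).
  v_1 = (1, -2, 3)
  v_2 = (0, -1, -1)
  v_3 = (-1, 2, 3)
Orthogonal basis:
  u_1 = (1, -2, 3)
  u_2 = (1/14, -8/7, -11/14)
  u_3 = (-10/9, -2/9, 2/9)

Apply the Gram-Schmidt recurrence
  u_1 = v_1
  u_i = v_i − Σ_{j<i} ((v_i · u_j) / (u_j · u_j)) · u_j.

Step by step this gives:
  u_1 = (1, -2, 3)
  u_2 = (1/14, -8/7, -11/14)
  u_3 = (-10/9, -2/9, 2/9)

Orthogonality check:
  u_2 · u_1 = 0 (should be 0)
  u_3 · u_1 = 0 (should be 0)
  u_3 · u_2 = 0 (should be 0)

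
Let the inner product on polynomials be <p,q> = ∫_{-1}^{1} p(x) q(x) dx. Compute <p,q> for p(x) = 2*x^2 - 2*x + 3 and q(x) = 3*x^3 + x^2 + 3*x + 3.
<p,q> = 92/5

Expand the product: p(x)·q(x) = 6*x^5 - 4*x^4 + 13*x^3 + 3*x^2 + 3*x + 9.
∫_{-1}^{1} of each monomial x^k gives [2/(k+1) if k even, 0 if k odd]. Integrating term-by-term (or equivalently evaluating the antiderivative F(x) = x^6 - 4*x^5/5 + 13*x^4/4 + x^3 + 3*x^2/2 + 9*x at the endpoints):
  F(1) − F(−1) = 299/20 − (-69/20) = 92/5.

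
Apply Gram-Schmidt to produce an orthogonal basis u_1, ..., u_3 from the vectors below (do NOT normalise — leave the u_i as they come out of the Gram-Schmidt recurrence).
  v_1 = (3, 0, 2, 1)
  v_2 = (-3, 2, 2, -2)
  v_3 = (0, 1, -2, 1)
Orthogonal basis:
  u_1 = (3, 0, 2, 1)
  u_2 = (-3/2, 2, 3, -3/2)
  u_3 = (6/35, 57/35, -22/35, 26/35)

Apply the Gram-Schmidt recurrence
  u_1 = v_1
  u_i = v_i − Σ_{j<i} ((v_i · u_j) / (u_j · u_j)) · u_j.

Step by step this gives:
  u_1 = (3, 0, 2, 1)
  u_2 = (-3/2, 2, 3, -3/2)
  u_3 = (6/35, 57/35, -22/35, 26/35)

Orthogonality check:
  u_2 · u_1 = 0 (should be 0)
  u_3 · u_1 = 0 (should be 0)
  u_3 · u_2 = 0 (should be 0)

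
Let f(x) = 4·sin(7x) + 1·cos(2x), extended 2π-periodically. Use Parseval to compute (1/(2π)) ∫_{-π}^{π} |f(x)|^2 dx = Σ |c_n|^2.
Σ |c_n|^2 = 17/2

Expand |f|^2 and use orthogonality of {sin(nx), cos(mx)} on [-π, π]:
  ∫_{-π}^{π} sin(nx)^2 dx = π, ∫ cos(mx)^2 dx = π, and cross terms integrate to 0.
So ∫_{-π}^{π} f(x)^2 dx = 4^2 · π + 1^2 · π = (16 + 1)π.
Divide by 2π: (16 + 1)/2 = 17/2.
By Parseval, this equals Σ |c_n|^2.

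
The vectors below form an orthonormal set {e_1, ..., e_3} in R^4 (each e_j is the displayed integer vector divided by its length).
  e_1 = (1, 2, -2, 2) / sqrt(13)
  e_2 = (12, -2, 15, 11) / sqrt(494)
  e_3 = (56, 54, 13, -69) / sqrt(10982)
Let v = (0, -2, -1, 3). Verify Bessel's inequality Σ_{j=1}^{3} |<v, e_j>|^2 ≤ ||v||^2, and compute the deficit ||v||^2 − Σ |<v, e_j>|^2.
Σ |<v, e_j>|^2 = 7*2**(120/173)*3**(413/692)*5**(221/346)*7**(241/692)/10; ||v||^2 = 14; deficit = 576/289

Write each e_j = u_j / sqrt(<u_j, u_j>) where u_j is the displayed integer vector. Then <v, e_j> = <v, u_j> / sqrt(<u_j, u_j>), so |<v, e_j>|^2 = <v, u_j>^2 / <u_j, u_j>.
Coefficients: <v, e_1> = 4/sqrt(13), <v, e_2> = 22/sqrt(494), <v, e_3> = -328/sqrt(10982).
Square and sum: Σ |<v, e_j>|^2 = 7*2**(120/173)*3**(413/692)*5**(221/346)*7**(241/692)/10.
Compute ||v||^2 = v·v = 14.
Deficit = 14 − 7*2**(120/173)*3**(413/692)*5**(221/346)*7**(241/692)/10 = 576/289 ≥ 0, confirming Bessel's inequality. (The deficit equals ||v − Σ <v,e_j> e_j||^2, the squared distance from v to span{e_j}.)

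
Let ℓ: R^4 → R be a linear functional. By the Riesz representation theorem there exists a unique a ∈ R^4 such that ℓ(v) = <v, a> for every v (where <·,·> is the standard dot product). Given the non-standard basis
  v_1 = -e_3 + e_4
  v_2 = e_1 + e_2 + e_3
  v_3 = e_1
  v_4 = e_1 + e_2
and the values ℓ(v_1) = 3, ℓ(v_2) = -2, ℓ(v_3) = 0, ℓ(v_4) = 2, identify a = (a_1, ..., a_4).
a = (0, 2, -4, -1)

Write a = (a_1, ..., a_4) in the standard basis. For each basis vector v_i, ℓ(v_i) = <v_i, a> is a linear equation in the a_j's. Collect the n equations into a matrix system V a = ℓ, where row i of V is v_i (expressed in the standard basis). Since V is invertible (lower-triangular with 1s on the diagonal, up to permutation), solve by back-substitution:
  V =
[[0, 0, -1, 1],
 [1, 1, 1, 0],
 [1, 0, 0, 0],
 [1, 1, 0, 0]]
  V a = (3, -2, 0, 2)
Solving gives a = (0, 2, -4, -1).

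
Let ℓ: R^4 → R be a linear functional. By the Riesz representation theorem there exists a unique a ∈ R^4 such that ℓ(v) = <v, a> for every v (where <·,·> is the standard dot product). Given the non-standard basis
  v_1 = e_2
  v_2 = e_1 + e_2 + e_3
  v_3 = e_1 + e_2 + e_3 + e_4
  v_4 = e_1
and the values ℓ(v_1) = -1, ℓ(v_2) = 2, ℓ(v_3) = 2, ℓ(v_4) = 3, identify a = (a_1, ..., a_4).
a = (3, -1, 0, 0)

Write a = (a_1, ..., a_4) in the standard basis. For each basis vector v_i, ℓ(v_i) = <v_i, a> is a linear equation in the a_j's. Collect the n equations into a matrix system V a = ℓ, where row i of V is v_i (expressed in the standard basis). Since V is invertible (lower-triangular with 1s on the diagonal, up to permutation), solve by back-substitution:
  V =
[[0, 1, 0, 0],
 [1, 1, 1, 0],
 [1, 1, 1, 1],
 [1, 0, 0, 0]]
  V a = (-1, 2, 2, 3)
Solving gives a = (3, -1, 0, 0).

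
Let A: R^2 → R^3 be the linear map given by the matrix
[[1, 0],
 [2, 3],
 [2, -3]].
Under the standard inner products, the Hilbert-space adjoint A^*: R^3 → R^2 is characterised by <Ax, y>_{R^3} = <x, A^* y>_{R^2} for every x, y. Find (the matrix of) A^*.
A^* = A^T =
[[1, 2, 2],
 [0, 3, -3]]

For real matrices with standard dot products, the defining identity <Ax, y> = <x, A^* y> gives (Ax)^T y = x^T (A^*) y, i.e. x^T A^T y = x^T (A^*) y. Since this holds for all x, y, we must have A^* = A^T. Therefore
A^* =
[[1, 2, 2],
 [0, 3, -3]].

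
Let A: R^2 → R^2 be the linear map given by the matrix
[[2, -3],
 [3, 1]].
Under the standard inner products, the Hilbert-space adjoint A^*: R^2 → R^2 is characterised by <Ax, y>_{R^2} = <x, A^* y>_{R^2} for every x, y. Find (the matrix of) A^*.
A^* = A^T =
[[2, 3],
 [-3, 1]]

For real matrices with standard dot products, the defining identity <Ax, y> = <x, A^* y> gives (Ax)^T y = x^T (A^*) y, i.e. x^T A^T y = x^T (A^*) y. Since this holds for all x, y, we must have A^* = A^T. Therefore
A^* =
[[2, 3],
 [-3, 1]].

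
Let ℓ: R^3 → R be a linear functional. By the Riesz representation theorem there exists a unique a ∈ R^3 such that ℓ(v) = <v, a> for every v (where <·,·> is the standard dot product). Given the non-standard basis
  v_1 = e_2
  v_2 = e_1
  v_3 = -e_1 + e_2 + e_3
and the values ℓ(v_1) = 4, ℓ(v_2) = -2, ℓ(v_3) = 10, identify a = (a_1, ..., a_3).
a = (-2, 4, 4)

Write a = (a_1, ..., a_3) in the standard basis. For each basis vector v_i, ℓ(v_i) = <v_i, a> is a linear equation in the a_j's. Collect the n equations into a matrix system V a = ℓ, where row i of V is v_i (expressed in the standard basis). Since V is invertible (lower-triangular with 1s on the diagonal, up to permutation), solve by back-substitution:
  V =
[[0, 1, 0],
 [1, 0, 0],
 [-1, 1, 1]]
  V a = (4, -2, 10)
Solving gives a = (-2, 4, 4).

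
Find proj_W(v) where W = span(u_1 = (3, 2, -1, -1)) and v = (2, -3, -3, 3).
proj_W(v) = (0, 0, 0, 0)

Set up U = [u_1 | ... | u_1] ∈ R^(4×1). The projector onto W = col(U) is P = U (U^T U)^(-1) U^T.
Compute U^T U =
  [15],
and U^T v = (0).
Solve U^T U · c = U^T v for the coefficients: c = (0). The projection is proj_W(v) = U c.
Check: (v - proj_W(v)) · u_1 = 0  (should be 0).
Result: proj_W(v) = (0, 0, 0, 0).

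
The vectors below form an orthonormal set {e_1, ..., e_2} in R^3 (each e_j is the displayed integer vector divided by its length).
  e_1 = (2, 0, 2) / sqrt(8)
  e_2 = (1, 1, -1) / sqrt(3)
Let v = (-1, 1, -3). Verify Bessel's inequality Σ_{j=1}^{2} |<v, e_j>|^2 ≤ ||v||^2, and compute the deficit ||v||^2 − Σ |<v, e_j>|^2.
Σ |<v, e_j>|^2 = 11; ||v||^2 = 11; deficit = 0

Write each e_j = u_j / sqrt(<u_j, u_j>) where u_j is the displayed integer vector. Then <v, e_j> = <v, u_j> / sqrt(<u_j, u_j>), so |<v, e_j>|^2 = <v, u_j>^2 / <u_j, u_j>.
Coefficients: <v, e_1> = -8/sqrt(8), <v, e_2> = 3/sqrt(3).
Square and sum: Σ |<v, e_j>|^2 = 11.
Compute ||v||^2 = v·v = 11.
Deficit = 11 − 11 = 0 ≥ 0, confirming Bessel's inequality. (The deficit equals ||v − Σ <v,e_j> e_j||^2, the squared distance from v to span{e_j}.)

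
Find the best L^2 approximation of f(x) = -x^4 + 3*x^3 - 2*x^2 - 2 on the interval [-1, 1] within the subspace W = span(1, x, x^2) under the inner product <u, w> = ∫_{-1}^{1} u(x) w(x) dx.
g(x) = -20*x^2/7 + 9*x/5 - 67/35

The best approximation g ∈ W is the orthogonal projection of f onto W. Writing g = a_0 + a_1 x + a_2 x^2, the coefficients solve the normal equations G · a = b where
  G_{ij} = <φ_i, φ_j> and b_i = <f, φ_i>, with φ_0 = 1, φ_1 = x, φ_2 = x^2.
G =
  [2, 0, 2/3]
  [0, 2/3, 0]
  [2/3, 0, 2/5],
b = (-86/15, 6/5, -254/105).
Solving gives a_0 = -67/35, a_1 = 9/5, a_2 = -20/7, so
  g(x) = -20*x^2/7 + 9*x/5 - 67/35.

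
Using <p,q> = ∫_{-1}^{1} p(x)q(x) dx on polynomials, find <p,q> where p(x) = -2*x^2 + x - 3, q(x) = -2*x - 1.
<p,q> = 6

Expand the product: p(x)·q(x) = 4*x^3 + 5*x + 3.
∫_{-1}^{1} of each monomial x^k gives [2/(k+1) if k even, 0 if k odd]. Integrating term-by-term (or equivalently evaluating the antiderivative F(x) = x^4 + 5*x^2/2 + 3*x at the endpoints):
  F(1) − F(−1) = 13/2 − (1/2) = 6.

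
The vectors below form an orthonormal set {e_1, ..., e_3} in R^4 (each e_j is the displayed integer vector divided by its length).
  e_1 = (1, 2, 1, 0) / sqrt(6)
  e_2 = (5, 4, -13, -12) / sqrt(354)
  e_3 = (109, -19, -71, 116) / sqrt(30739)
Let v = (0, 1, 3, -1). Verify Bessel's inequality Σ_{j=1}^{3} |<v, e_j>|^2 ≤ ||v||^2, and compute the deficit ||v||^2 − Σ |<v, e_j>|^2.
Σ |<v, e_j>|^2 = 5002/521; ||v||^2 = 11; deficit = 729/521

Write each e_j = u_j / sqrt(<u_j, u_j>) where u_j is the displayed integer vector. Then <v, e_j> = <v, u_j> / sqrt(<u_j, u_j>), so |<v, e_j>|^2 = <v, u_j>^2 / <u_j, u_j>.
Coefficients: <v, e_1> = 5/sqrt(6), <v, e_2> = -23/sqrt(354), <v, e_3> = -348/sqrt(30739).
Square and sum: Σ |<v, e_j>|^2 = 5002/521.
Compute ||v||^2 = v·v = 11.
Deficit = 11 − 5002/521 = 729/521 ≥ 0, confirming Bessel's inequality. (The deficit equals ||v − Σ <v,e_j> e_j||^2, the squared distance from v to span{e_j}.)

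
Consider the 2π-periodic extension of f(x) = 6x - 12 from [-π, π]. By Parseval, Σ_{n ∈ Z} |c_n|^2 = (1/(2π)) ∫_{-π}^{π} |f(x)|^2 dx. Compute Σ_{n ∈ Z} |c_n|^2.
Σ |c_n|^2 = 12π^2 + 144

Expand and integrate term by term over [-π, π]:
  ∫ (6x)^2 dx = 36·(2π^3/3); ∫ 2·6·(-12)·x dx = 0 (odd integrand); ∫ (-12)^2 dx = 144·2π.
So (1/(2π)) ∫_{-π}^{π} (6x - 12)^2 dx = 36π^2/3 + 144 = 12π^2 + 144.
Parseval ⇒ Σ |c_n|^2 = 12π^2 + 144.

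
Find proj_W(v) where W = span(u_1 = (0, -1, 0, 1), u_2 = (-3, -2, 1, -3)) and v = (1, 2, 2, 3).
proj_W(v) = (9/5, 1, -3/5, 2)

Set up U = [u_1 | ... | u_2] ∈ R^(4×2). The projector onto W = col(U) is P = U (U^T U)^(-1) U^T.
Compute U^T U =
  [2, -1]
  [-1, 23],
and U^T v = (1, -14).
Solve U^T U · c = U^T v for the coefficients: c = (1/5, -3/5). The projection is proj_W(v) = U c.
Check: (v - proj_W(v)) · u_1 = 0  (should be 0).
Check: (v - proj_W(v)) · u_2 = 0  (should be 0).
Result: proj_W(v) = (9/5, 1, -3/5, 2).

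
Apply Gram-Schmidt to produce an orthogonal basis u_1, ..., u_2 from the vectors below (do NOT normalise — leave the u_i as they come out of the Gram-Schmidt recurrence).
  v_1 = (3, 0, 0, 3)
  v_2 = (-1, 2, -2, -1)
Orthogonal basis:
  u_1 = (3, 0, 0, 3)
  u_2 = (0, 2, -2, 0)

Apply the Gram-Schmidt recurrence
  u_1 = v_1
  u_i = v_i − Σ_{j<i} ((v_i · u_j) / (u_j · u_j)) · u_j.

Step by step this gives:
  u_1 = (3, 0, 0, 3)
  u_2 = (0, 2, -2, 0)

Orthogonality check:
  u_2 · u_1 = 0 (should be 0)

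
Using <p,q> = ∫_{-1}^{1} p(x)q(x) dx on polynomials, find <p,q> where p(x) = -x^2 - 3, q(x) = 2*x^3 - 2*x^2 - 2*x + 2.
<p,q> = -128/15

Expand the product: p(x)·q(x) = -2*x^5 + 2*x^4 - 4*x^3 + 4*x^2 + 6*x - 6.
∫_{-1}^{1} of each monomial x^k gives [2/(k+1) if k even, 0 if k odd]. Integrating term-by-term (or equivalently evaluating the antiderivative F(x) = -x^6/3 + 2*x^5/5 - x^4 + 4*x^3/3 + 3*x^2 - 6*x at the endpoints):
  F(1) − F(−1) = -13/5 − (89/15) = -128/15.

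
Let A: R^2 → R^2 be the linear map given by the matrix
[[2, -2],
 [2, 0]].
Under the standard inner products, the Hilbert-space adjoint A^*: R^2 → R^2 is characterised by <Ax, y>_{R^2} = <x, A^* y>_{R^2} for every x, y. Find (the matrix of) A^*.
A^* = A^T =
[[2, 2],
 [-2, 0]]

For real matrices with standard dot products, the defining identity <Ax, y> = <x, A^* y> gives (Ax)^T y = x^T (A^*) y, i.e. x^T A^T y = x^T (A^*) y. Since this holds for all x, y, we must have A^* = A^T. Therefore
A^* =
[[2, 2],
 [-2, 0]].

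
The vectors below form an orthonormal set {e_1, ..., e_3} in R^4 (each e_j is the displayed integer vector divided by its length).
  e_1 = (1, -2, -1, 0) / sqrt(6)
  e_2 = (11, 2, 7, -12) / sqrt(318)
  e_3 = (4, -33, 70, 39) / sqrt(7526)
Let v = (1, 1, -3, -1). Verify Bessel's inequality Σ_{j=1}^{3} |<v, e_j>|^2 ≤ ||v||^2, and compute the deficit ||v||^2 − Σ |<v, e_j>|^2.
Σ |<v, e_j>|^2 = 780/71; ||v||^2 = 12; deficit = 72/71

Write each e_j = u_j / sqrt(<u_j, u_j>) where u_j is the displayed integer vector. Then <v, e_j> = <v, u_j> / sqrt(<u_j, u_j>), so |<v, e_j>|^2 = <v, u_j>^2 / <u_j, u_j>.
Coefficients: <v, e_1> = 2/sqrt(6), <v, e_2> = 4/sqrt(318), <v, e_3> = -278/sqrt(7526).
Square and sum: Σ |<v, e_j>|^2 = 780/71.
Compute ||v||^2 = v·v = 12.
Deficit = 12 − 780/71 = 72/71 ≥ 0, confirming Bessel's inequality. (The deficit equals ||v − Σ <v,e_j> e_j||^2, the squared distance from v to span{e_j}.)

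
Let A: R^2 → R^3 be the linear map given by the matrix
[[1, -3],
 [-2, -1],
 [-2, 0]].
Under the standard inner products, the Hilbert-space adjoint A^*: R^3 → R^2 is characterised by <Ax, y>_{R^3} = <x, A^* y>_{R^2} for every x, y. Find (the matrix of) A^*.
A^* = A^T =
[[1, -2, -2],
 [-3, -1, 0]]

For real matrices with standard dot products, the defining identity <Ax, y> = <x, A^* y> gives (Ax)^T y = x^T (A^*) y, i.e. x^T A^T y = x^T (A^*) y. Since this holds for all x, y, we must have A^* = A^T. Therefore
A^* =
[[1, -2, -2],
 [-3, -1, 0]].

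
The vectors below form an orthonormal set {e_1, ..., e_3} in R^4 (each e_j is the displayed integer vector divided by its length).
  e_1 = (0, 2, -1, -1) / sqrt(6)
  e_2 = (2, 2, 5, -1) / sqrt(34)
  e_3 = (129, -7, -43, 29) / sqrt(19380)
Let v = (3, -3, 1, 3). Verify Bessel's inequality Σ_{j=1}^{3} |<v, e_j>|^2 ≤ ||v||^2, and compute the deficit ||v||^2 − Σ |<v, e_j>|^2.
Σ |<v, e_j>|^2 = 2596/95; ||v||^2 = 28; deficit = 64/95

Write each e_j = u_j / sqrt(<u_j, u_j>) where u_j is the displayed integer vector. Then <v, e_j> = <v, u_j> / sqrt(<u_j, u_j>), so |<v, e_j>|^2 = <v, u_j>^2 / <u_j, u_j>.
Coefficients: <v, e_1> = -10/sqrt(6), <v, e_2> = 2/sqrt(34), <v, e_3> = 452/sqrt(19380).
Square and sum: Σ |<v, e_j>|^2 = 2596/95.
Compute ||v||^2 = v·v = 28.
Deficit = 28 − 2596/95 = 64/95 ≥ 0, confirming Bessel's inequality. (The deficit equals ||v − Σ <v,e_j> e_j||^2, the squared distance from v to span{e_j}.)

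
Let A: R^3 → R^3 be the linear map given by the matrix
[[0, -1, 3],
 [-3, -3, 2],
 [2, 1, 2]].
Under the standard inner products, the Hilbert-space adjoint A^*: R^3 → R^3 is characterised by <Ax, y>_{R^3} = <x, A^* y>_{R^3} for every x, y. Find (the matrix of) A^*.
A^* = A^T =
[[0, -3, 2],
 [-1, -3, 1],
 [3, 2, 2]]

For real matrices with standard dot products, the defining identity <Ax, y> = <x, A^* y> gives (Ax)^T y = x^T (A^*) y, i.e. x^T A^T y = x^T (A^*) y. Since this holds for all x, y, we must have A^* = A^T. Therefore
A^* =
[[0, -3, 2],
 [-1, -3, 1],
 [3, 2, 2]].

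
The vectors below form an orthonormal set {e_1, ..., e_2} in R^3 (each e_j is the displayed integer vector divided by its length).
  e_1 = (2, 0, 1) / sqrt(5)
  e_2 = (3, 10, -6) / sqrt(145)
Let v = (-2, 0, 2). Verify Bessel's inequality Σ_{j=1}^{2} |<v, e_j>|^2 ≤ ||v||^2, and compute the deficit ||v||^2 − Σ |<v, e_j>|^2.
Σ |<v, e_j>|^2 = 88/29; ||v||^2 = 8; deficit = 144/29

Write each e_j = u_j / sqrt(<u_j, u_j>) where u_j is the displayed integer vector. Then <v, e_j> = <v, u_j> / sqrt(<u_j, u_j>), so |<v, e_j>|^2 = <v, u_j>^2 / <u_j, u_j>.
Coefficients: <v, e_1> = -2/sqrt(5), <v, e_2> = -18/sqrt(145).
Square and sum: Σ |<v, e_j>|^2 = 88/29.
Compute ||v||^2 = v·v = 8.
Deficit = 8 − 88/29 = 144/29 ≥ 0, confirming Bessel's inequality. (The deficit equals ||v − Σ <v,e_j> e_j||^2, the squared distance from v to span{e_j}.)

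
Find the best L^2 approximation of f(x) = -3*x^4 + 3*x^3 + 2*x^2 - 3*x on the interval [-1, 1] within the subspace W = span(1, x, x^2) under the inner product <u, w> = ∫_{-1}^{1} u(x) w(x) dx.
g(x) = -4*x^2/7 - 6*x/5 + 9/35

The best approximation g ∈ W is the orthogonal projection of f onto W. Writing g = a_0 + a_1 x + a_2 x^2, the coefficients solve the normal equations G · a = b where
  G_{ij} = <φ_i, φ_j> and b_i = <f, φ_i>, with φ_0 = 1, φ_1 = x, φ_2 = x^2.
G =
  [2, 0, 2/3]
  [0, 2/3, 0]
  [2/3, 0, 2/5],
b = (2/15, -4/5, -2/35).
Solving gives a_0 = 9/35, a_1 = -6/5, a_2 = -4/7, so
  g(x) = -4*x^2/7 - 6*x/5 + 9/35.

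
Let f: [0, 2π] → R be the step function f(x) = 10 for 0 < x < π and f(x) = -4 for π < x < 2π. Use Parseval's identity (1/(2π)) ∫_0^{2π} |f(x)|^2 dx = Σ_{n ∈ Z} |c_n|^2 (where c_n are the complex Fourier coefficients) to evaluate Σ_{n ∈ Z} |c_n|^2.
Σ |c_n|^2 = 58

Parseval equates the L^2 energy of f (normalised by 1/(2π)) with the ℓ^2 sum of its Fourier coefficients: (1/(2π)) ∫_0^{2π} |f|^2 = Σ |c_n|^2.
Compute the left side: (1/(2π)) [∫_0^π 10^2 dx + ∫_π^{2π} (-4)^2 dx] = (1/(2π)) · (100π + 16π) = (100 + 16)/2 = 58.
So Σ_{n ∈ Z} |c_n|^2 = 58.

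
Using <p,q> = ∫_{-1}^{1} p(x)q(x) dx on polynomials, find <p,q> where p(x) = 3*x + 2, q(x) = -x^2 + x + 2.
<p,q> = 26/3

Expand the product: p(x)·q(x) = -3*x^3 + x^2 + 8*x + 4.
∫_{-1}^{1} of each monomial x^k gives [2/(k+1) if k even, 0 if k odd]. Integrating term-by-term (or equivalently evaluating the antiderivative F(x) = -3*x^4/4 + x^3/3 + 4*x^2 + 4*x at the endpoints):
  F(1) − F(−1) = 91/12 − (-13/12) = 26/3.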